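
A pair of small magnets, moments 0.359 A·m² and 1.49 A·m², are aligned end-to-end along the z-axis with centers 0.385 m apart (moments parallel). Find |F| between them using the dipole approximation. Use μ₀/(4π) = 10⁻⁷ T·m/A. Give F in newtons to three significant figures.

F ≈ 1.46×10⁻⁵ N

On-axis B of dipole 1: B = (μ₀/4π)·2m₁/r³. Force on dipole 2: F = m₂·dB/dr.
dB/dr = −(μ₀/4π)·6m₁/r⁴, so |F| = (μ₀/4π)·6m₁m₂/r⁴.
F = 6(10⁻⁷)(0.359)(1.49)/(0.385)⁴ = 1.461×10⁻⁵ N.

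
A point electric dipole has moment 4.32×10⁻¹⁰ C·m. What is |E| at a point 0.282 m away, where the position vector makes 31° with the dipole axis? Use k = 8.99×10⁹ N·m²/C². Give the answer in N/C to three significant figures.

At angle θ the dipole field magnitude is E = (kp/r³)·√(1 + 3cos²θ).
kp/r³ = (8.99×10⁹)(4.32×10⁻¹⁰) / (0.282)³ = 173.2 N/C.
√(1 + 3cos²31°) = √(1 + 3·0.7347) = √3.2042 ≈ 1.7900.
E ≈ 173.2 × 1.790 = 310.0 N/C.

E ≈ 310 N/C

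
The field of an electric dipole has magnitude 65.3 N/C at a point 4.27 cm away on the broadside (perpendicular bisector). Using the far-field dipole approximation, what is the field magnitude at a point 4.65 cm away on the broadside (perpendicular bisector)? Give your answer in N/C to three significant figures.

E ≈ 50.6 N/C

Dipole fields scale as 1/r³ in the far field; the geometry is the same at both points.
E₂ = E₁ · (r₁/r₂)³ = 65.3 · (4.27/4.65)³.
(r₁/r₂)³ = (0.9183)³ = 0.7743.
E₂ ≈ 50.56 N/C.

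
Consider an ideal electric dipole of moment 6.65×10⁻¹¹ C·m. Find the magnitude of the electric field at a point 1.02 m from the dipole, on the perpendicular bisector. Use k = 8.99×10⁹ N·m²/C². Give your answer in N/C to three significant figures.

In the equatorial plane E = kp/r³.
E = (8.99×10⁹)(6.65×10⁻¹¹) / (1.02)³ = 0.5634 N/C.

E ≈ 0.563 N/C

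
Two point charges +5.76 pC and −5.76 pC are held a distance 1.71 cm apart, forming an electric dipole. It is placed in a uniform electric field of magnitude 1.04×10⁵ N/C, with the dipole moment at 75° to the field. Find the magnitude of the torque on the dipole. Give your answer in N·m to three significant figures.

Dipole moment p = qd = (5.76×10⁻¹² C)(0.0171 m) = 9.85×10⁻¹⁴ C·m.
Torque on an electric dipole: τ = pE sinθ.
τ = (9.85×10⁻¹⁴)(1.04×10⁵)·sin75° = 9.895×10⁻⁹ N·m.

τ ≈ 9.89×10⁻⁹ N·m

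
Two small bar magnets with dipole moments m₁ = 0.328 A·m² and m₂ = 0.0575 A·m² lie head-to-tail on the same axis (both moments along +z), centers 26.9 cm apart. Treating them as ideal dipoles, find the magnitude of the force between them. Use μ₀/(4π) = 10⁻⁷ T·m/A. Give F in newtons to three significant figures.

On-axis B of dipole 1: B = (μ₀/4π)·2m₁/r³. Force on dipole 2: F = m₂·dB/dr.
dB/dr = −(μ₀/4π)·6m₁/r⁴, so |F| = (μ₀/4π)·6m₁m₂/r⁴.
F = 6(10⁻⁷)(0.328)(0.0575)/(0.269)⁴ = 2.161×10⁻⁶ N.

F ≈ 2.16×10⁻⁶ N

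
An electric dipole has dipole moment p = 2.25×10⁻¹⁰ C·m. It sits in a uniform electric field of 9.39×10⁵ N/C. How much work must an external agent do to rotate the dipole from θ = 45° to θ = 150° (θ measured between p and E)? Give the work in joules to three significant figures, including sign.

W_ext = ΔU = U(θ₂) − U(θ₁) = −pE cosθ₂ − (−pE cosθ₁) = pE(cosθ₁ − cosθ₂).
W = (2.25×10⁻¹⁰)(9.39×10⁵)·(cos45° − cos150°) = (2.113×10⁻⁴)·(+1.5731) = 3.324×10⁻⁴ J.

W ≈ 3.32×10⁻⁴ J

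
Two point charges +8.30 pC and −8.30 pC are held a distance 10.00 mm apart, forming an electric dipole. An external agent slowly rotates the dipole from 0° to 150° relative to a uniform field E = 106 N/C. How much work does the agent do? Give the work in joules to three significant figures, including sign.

W ≈ 1.64×10⁻¹¹ J

Dipole moment p = qd = (8.30×10⁻¹² C)(0.0100 m) = 8.30×10⁻¹⁴ C·m.
W_ext = ΔU = U(θ₂) − U(θ₁) = −pE cosθ₂ − (−pE cosθ₁) = pE(cosθ₁ − cosθ₂).
W = (8.30×10⁻¹⁴)(106)·(cos0° − cos150°) = (8.798×10⁻¹²)·(+1.8660) = 1.642×10⁻¹¹ J.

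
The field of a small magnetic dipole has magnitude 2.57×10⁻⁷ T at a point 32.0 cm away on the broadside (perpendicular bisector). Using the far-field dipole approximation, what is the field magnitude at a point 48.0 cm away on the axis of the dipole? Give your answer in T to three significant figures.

B ≈ 1.52×10⁻⁷ T

Dipole fields scale as 1/r³ in the far field.
The axial field is twice the equatorial field at the same r, so the geometry factor is 2/1.
B₂ = B₁ · (2/1) · (r₁/r₂)³ = 2.57×10⁻⁷ · 2 · (32.0/48.0)³.
(r₁/r₂)³ = (0.6667)³ = 0.2963.
B₂ ≈ 1.523×10⁻⁷ T.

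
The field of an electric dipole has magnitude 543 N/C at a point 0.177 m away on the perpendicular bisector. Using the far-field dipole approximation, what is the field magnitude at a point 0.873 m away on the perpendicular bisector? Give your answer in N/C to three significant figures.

E ≈ 4.53 N/C

Dipole fields scale as 1/r³ in the far field; the geometry is the same at both points.
E₂ = E₁ · (r₁/r₂)³ = 543 · (0.177/0.873)³.
(r₁/r₂)³ = (0.2027)³ = 0.008334.
E₂ ≈ 4.526 N/C.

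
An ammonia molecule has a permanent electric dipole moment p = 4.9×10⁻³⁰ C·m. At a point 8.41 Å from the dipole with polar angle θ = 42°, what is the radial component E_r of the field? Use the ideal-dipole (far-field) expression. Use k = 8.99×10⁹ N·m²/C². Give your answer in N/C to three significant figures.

For a dipole, E_r = (2kp cosθ)/r³.
kp/r³ = (8.99×10⁹)(4.90×10⁻³⁰)/(8.41×10⁻¹⁰)³ = 7.406×10⁷ N/C.
E_r = 2·7.406×10⁷·cos42° = 1.101×10⁸ N/C.

E_r ≈ 1.10×10⁸ N/C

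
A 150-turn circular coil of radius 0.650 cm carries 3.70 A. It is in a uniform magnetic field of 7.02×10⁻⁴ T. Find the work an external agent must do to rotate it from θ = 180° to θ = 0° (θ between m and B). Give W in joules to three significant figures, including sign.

W ≈ -1.03×10⁻⁴ J

m = NIA = NIπa² = 150·(3.70)·π·(0.00650)² = 0.07367 A·m².
W_ext = ΔU = −mB cosθ₂ + mB cosθ₁ = mB(cosθ₁ − cosθ₂).
W = (0.07367)(7.02×10⁻⁴)·(cos180° − cos0°) = (5.172×10⁻⁵)·(-2.0000) = -1.034×10⁻⁴ J.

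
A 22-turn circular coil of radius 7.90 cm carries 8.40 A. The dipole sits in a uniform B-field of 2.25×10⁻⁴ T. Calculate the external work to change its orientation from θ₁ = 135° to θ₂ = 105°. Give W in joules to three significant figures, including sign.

m = NIA = NIπa² = 22·(8.40)·π·(0.0790)² = 3.623 A·m².
W_ext = ΔU = −mB cosθ₂ + mB cosθ₁ = mB(cosθ₁ − cosθ₂).
W = (3.623)(2.25×10⁻⁴)·(cos135° − cos105°) = (8.152×10⁻⁴)·(-0.4483) = -3.654×10⁻⁴ J.

W ≈ -3.65×10⁻⁴ J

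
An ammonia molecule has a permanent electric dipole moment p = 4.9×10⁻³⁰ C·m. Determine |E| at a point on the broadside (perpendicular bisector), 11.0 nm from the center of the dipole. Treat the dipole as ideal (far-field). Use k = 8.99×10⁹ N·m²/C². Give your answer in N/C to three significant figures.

E ≈ 3.31×10⁴ N/C

In the equatorial plane E = kp/r³.
E = (8.99×10⁹)(4.90×10⁻³⁰) / (1.10×10⁻⁸)³ = 3.310×10⁴ N/C.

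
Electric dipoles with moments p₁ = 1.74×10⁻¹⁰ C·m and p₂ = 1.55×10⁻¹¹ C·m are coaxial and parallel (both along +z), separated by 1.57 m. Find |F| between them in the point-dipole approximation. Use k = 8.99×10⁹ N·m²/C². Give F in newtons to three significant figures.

On-axis field of dipole 1 at distance r: E = 2kp₁/r³. Force on dipole 2 is F = p₂·dE/dr (gradient along axis).
dE/dr = −6kp₁/r⁴, so |F| = 6kp₁p₂/r⁴ (attractive for aligned moments).
F = 6(8.99×10⁹)(1.74×10⁻¹⁰)(1.55×10⁻¹¹)/(1.57)⁴ = 2.394×10⁻¹¹ N.

F ≈ 2.39×10⁻¹¹ N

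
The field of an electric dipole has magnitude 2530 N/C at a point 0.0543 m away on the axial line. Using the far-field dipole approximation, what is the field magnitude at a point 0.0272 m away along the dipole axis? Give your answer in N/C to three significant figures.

E ≈ 2.01×10⁴ N/C

Dipole fields scale as 1/r³ in the far field; the geometry is the same at both points.
E₂ = E₁ · (r₁/r₂)³ = 2530 · (0.0543/0.0272)³.
(r₁/r₂)³ = (1.996)³ = 7.956.
E₂ ≈ 2.013×10⁴ N/C.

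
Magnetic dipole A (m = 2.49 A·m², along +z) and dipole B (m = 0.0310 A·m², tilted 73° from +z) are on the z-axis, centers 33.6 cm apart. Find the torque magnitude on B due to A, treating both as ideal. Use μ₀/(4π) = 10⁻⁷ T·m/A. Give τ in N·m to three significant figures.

τ ≈ 3.89×10⁻⁷ N·m

Dipole B is on the axis of dipole A, so B₁ there is axial: B₁ = (μ₀/4π)·2m₁/r³ along +z.
B₁ = 2(10⁻⁷)(2.49)/(0.336)³ = 1.313×10⁻⁵ T.
τ = m₂ B₁ sinθ.
τ = (0.0310)(1.313×10⁻⁵)·sin73° = 3.892×10⁻⁷ N·m.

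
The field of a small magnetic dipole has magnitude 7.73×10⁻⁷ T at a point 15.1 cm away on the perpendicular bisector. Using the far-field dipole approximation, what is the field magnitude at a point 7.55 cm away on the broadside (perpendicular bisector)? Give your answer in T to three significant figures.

B ≈ 6.18×10⁻⁶ T

Dipole fields scale as 1/r³ in the far field; the geometry is the same at both points.
B₂ = B₁ · (r₁/r₂)³ = 7.73×10⁻⁷ · (15.1/7.55)³.
(r₁/r₂)³ = (2)³ = 8.
B₂ ≈ 6.184×10⁻⁶ T.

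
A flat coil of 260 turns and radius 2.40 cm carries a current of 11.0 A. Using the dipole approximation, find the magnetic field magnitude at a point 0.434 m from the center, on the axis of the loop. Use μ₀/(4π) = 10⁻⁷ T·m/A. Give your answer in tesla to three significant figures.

B ≈ 1.27×10⁻⁵ T

m = NIA = NIπa² = 260·(11.0)·π·(0.0240)² = 5.175 A·m².
On axis B = (μ₀/4π)·2m/r³.
B = 2·(10⁻⁷)·(5.175) / (0.434)³ = 1.266×10⁻⁵ T.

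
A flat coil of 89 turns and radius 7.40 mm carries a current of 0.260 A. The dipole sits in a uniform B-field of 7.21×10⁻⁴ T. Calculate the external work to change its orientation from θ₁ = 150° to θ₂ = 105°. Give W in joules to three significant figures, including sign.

W ≈ -1.74×10⁻⁶ J

m = NIA = NIπa² = 89·(0.260)·π·(0.00740)² = 0.003981 A·m².
W_ext = ΔU = −mB cosθ₂ + mB cosθ₁ = mB(cosθ₁ − cosθ₂).
W = (0.003981)(7.21×10⁻⁴)·(cos150° − cos105°) = (2.870×10⁻⁶)·(-0.6072) = -1.743×10⁻⁶ J.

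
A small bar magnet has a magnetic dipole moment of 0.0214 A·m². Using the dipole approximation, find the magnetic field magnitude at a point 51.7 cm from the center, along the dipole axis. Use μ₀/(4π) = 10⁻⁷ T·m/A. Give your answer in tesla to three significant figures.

B ≈ 3.10×10⁻⁸ T

On axis B = (μ₀/4π)·2m/r³.
B = 2·(10⁻⁷)·(0.0214) / (0.517)³ = 3.097×10⁻⁸ T.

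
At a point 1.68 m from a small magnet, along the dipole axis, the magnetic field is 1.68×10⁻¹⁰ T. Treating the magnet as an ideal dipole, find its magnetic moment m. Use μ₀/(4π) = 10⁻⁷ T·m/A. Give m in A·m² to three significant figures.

On axis B = (μ₀/4π)·2m/r³, so m = Br³·4π/(μ₀·2).
m = (1.68×10⁻¹⁰)·(1.68)³ / (2·10⁻⁷) = 0.003983 A·m².

m ≈ 0.00398 A·m²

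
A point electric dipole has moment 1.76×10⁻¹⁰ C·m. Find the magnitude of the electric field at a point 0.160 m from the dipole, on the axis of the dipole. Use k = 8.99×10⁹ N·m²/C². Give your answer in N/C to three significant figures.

On the dipole axis E = 2kp/r³.
E = 2·(8.99×10⁹)(1.76×10⁻¹⁰) / (0.160)³ = 772.6 N/C.

E ≈ 773 N/C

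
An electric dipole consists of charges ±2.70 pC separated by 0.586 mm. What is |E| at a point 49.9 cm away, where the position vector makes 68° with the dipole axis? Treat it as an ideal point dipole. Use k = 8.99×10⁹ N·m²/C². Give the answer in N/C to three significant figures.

E ≈ 1.36×10⁻⁴ N/C

Dipole moment p = qd = (2.70×10⁻¹² C)(5.86×10⁻⁴ m) = 1.582×10⁻¹⁵ C·m.
At angle θ the dipole field magnitude is E = (kp/r³)·√(1 + 3cos²θ).
kp/r³ = (8.99×10⁹)(1.582×10⁻¹⁵) / (0.499)³ = 1.145×10⁻⁴ N/C.
√(1 + 3cos²68°) = √(1 + 3·0.1403) = √1.4210 ≈ 1.1921.
E ≈ 1.145×10⁻⁴ × 1.192 = 1.364×10⁻⁴ N/C.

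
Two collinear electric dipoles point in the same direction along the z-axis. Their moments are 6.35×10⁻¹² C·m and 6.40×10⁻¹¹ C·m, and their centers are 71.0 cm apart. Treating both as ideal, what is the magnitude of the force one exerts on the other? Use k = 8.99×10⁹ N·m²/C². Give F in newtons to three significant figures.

On-axis field of dipole 1 at distance r: E = 2kp₁/r³. Force on dipole 2 is F = p₂·dE/dr (gradient along axis).
dE/dr = −6kp₁/r⁴, so |F| = 6kp₁p₂/r⁴ (attractive for aligned moments).
F = 6(8.99×10⁹)(6.35×10⁻¹²)(6.40×10⁻¹¹)/(0.710)⁴ = 8.626×10⁻¹¹ N.

F ≈ 8.63×10⁻¹¹ N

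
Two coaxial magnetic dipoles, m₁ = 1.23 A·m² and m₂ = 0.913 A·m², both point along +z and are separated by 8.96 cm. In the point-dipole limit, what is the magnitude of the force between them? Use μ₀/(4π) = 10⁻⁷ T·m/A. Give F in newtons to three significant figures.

On-axis B of dipole 1: B = (μ₀/4π)·2m₁/r³. Force on dipole 2: F = m₂·dB/dr.
dB/dr = −(μ₀/4π)·6m₁/r⁴, so |F| = (μ₀/4π)·6m₁m₂/r⁴.
F = 6(10⁻⁷)(1.23)(0.913)/(0.0896)⁴ = 0.01045 N.

F ≈ 0.0105 N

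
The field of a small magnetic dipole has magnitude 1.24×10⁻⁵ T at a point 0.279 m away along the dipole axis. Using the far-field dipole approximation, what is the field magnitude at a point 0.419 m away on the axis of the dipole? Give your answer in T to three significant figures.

Dipole fields scale as 1/r³ in the far field; the geometry is the same at both points.
B₂ = B₁ · (r₁/r₂)³ = 1.24×10⁻⁵ · (0.279/0.419)³.
(r₁/r₂)³ = (0.6659)³ = 0.2952.
B₂ ≈ 3.661×10⁻⁶ T.

B ≈ 3.66×10⁻⁶ T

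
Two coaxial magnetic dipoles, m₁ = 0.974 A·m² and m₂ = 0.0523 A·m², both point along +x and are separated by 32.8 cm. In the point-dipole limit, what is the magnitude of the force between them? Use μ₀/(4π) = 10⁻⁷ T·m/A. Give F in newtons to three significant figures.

F ≈ 2.64×10⁻⁶ N

On-axis B of dipole 1: B = (μ₀/4π)·2m₁/r³. Force on dipole 2: F = m₂·dB/dr.
dB/dr = −(μ₀/4π)·6m₁/r⁴, so |F| = (μ₀/4π)·6m₁m₂/r⁴.
F = 6(10⁻⁷)(0.974)(0.0523)/(0.328)⁴ = 2.641×10⁻⁶ N.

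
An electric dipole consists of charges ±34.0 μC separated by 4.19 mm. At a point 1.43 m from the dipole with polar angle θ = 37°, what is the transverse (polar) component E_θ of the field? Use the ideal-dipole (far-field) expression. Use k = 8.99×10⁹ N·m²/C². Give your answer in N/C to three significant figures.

Dipole moment p = qd = (3.40×10⁻⁵ C)(0.00419 m) = 1.425×10⁻⁷ C·m.
For a dipole, E_θ = (kp sinθ)/r³.
kp/r³ = (8.99×10⁹)(1.425×10⁻⁷)/(1.43)³ = 438.1 N/C.
E_θ = 438.1·sin37° = 263.7 N/C.

E_θ ≈ 264 N/C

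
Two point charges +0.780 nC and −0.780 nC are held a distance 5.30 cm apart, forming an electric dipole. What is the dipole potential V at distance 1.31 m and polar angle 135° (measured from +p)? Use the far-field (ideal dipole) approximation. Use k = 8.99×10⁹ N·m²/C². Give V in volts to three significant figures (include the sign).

V ≈ -0.153 V

Dipole moment p = qd = (7.80×10⁻¹⁰ C)(0.0530 m) = 4.134×10⁻¹¹ C·m.
The dipole potential is V = kp cosθ / r².
V = (8.99×10⁹)(4.134×10⁻¹¹)·cos135° / (1.31)² = -0.1531 V.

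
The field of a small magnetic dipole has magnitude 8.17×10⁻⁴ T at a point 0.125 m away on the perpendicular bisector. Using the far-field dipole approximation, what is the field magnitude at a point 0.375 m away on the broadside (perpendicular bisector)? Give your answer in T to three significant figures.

Dipole fields scale as 1/r³ in the far field; the geometry is the same at both points.
B₂ = B₁ · (r₁/r₂)³ = 8.17×10⁻⁴ · (0.125/0.375)³.
(r₁/r₂)³ = (0.3333)³ = 0.03704.
B₂ ≈ 3.026×10⁻⁵ T.

B ≈ 3.03×10⁻⁵ T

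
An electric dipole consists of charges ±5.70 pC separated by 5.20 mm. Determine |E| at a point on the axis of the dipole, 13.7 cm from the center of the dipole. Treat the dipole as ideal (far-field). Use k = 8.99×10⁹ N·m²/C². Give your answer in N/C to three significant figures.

E ≈ 0.207 N/C

Dipole moment p = qd = (5.70×10⁻¹² C)(0.00520 m) = 2.964×10⁻¹⁴ C·m.
On the dipole axis E = 2kp/r³.
E = 2·(8.99×10⁹)(2.964×10⁻¹⁴) / (0.137)³ = 0.2073 N/C.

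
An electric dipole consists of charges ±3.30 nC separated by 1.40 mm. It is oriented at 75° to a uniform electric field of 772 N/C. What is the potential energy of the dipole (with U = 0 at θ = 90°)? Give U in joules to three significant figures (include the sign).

Dipole moment p = qd = (3.30×10⁻⁹ C)(0.00140 m) = 4.62×10⁻¹² C·m.
U = −p·E = −pE cosθ.
U = −(4.62×10⁻¹²)(772)·cos75° = -9.231×10⁻¹⁰ J.

U ≈ -9.23×10⁻¹⁰ J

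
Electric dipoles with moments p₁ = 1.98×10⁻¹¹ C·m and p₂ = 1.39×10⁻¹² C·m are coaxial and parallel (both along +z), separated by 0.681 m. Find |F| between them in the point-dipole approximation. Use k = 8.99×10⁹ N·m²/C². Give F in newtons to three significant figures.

F ≈ 6.90×10⁻¹² N

On-axis field of dipole 1 at distance r: E = 2kp₁/r³. Force on dipole 2 is F = p₂·dE/dr (gradient along axis).
dE/dr = −6kp₁/r⁴, so |F| = 6kp₁p₂/r⁴ (attractive for aligned moments).
F = 6(8.99×10⁹)(1.98×10⁻¹¹)(1.39×10⁻¹²)/(0.681)⁴ = 6.902×10⁻¹² N.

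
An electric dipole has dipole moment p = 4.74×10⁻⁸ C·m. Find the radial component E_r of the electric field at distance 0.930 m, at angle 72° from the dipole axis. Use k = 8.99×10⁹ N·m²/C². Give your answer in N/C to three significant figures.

E_r ≈ 327 N/C

For a dipole, E_r = (2kp cosθ)/r³.
kp/r³ = (8.99×10⁹)(4.74×10⁻⁸)/(0.930)³ = 529.8 N/C.
E_r = 2·529.8·cos72° = 327.4 N/C.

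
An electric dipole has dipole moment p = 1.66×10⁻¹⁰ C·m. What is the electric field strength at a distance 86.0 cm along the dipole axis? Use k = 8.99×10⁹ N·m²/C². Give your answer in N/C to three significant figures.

E ≈ 4.69 N/C

On the dipole axis E = 2kp/r³.
E = 2·(8.99×10⁹)(1.66×10⁻¹⁰) / (0.860)³ = 4.692 N/C.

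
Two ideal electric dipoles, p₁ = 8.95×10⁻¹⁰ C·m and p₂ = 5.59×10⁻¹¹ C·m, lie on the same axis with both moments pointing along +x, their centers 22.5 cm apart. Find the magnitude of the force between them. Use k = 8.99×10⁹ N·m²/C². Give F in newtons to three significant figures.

On-axis field of dipole 1 at distance r: E = 2kp₁/r³. Force on dipole 2 is F = p₂·dE/dr (gradient along axis).
dE/dr = −6kp₁/r⁴, so |F| = 6kp₁p₂/r⁴ (attractive for aligned moments).
F = 6(8.99×10⁹)(8.95×10⁻¹⁰)(5.59×10⁻¹¹)/(0.225)⁴ = 1.053×10⁻⁶ N.

F ≈ 1.05×10⁻⁶ N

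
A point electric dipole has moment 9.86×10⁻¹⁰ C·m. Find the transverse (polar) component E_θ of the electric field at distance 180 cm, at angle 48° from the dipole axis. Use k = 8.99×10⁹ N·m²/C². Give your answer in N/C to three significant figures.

E_θ ≈ 1.13 N/C

For a dipole, E_θ = (kp sinθ)/r³.
kp/r³ = (8.99×10⁹)(9.86×10⁻¹⁰)/(1.80)³ = 1.520 N/C.
E_θ = 1.520·sin48° = 1.130 N/C.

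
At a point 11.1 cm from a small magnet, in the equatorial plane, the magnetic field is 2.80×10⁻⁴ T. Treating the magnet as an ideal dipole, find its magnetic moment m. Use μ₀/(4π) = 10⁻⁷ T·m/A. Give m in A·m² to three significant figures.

m ≈ 3.83 A·m²

In the equatorial plane B = (μ₀/4π)·m/r³, so m = Br³·4π/(μ₀).
m = (2.80×10⁻⁴)·(0.111)³ / (10⁻⁷) = 3.829 A·m².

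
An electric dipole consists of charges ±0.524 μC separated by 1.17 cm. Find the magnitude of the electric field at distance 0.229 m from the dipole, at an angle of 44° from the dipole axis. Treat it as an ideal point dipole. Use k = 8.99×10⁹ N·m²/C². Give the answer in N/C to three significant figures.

E ≈ 7330 N/C

Dipole moment p = qd = (5.24×10⁻⁷ C)(0.0117 m) = 6.131×10⁻⁹ C·m.
At angle θ the dipole field magnitude is E = (kp/r³)·√(1 + 3cos²θ).
kp/r³ = (8.99×10⁹)(6.131×10⁻⁹) / (0.229)³ = 4590 N/C.
√(1 + 3cos²44°) = √(1 + 3·0.5174) = √2.5523 ≈ 1.5976.
E ≈ 4590 × 1.598 = 7333 N/C.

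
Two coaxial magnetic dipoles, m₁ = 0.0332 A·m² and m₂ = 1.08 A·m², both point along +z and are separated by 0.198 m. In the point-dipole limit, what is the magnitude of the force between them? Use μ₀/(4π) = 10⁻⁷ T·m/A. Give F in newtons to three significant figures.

F ≈ 1.40×10⁻⁵ N

On-axis B of dipole 1: B = (μ₀/4π)·2m₁/r³. Force on dipole 2: F = m₂·dB/dr.
dB/dr = −(μ₀/4π)·6m₁/r⁴, so |F| = (μ₀/4π)·6m₁m₂/r⁴.
F = 6(10⁻⁷)(0.0332)(1.08)/(0.198)⁴ = 1.400×10⁻⁵ N.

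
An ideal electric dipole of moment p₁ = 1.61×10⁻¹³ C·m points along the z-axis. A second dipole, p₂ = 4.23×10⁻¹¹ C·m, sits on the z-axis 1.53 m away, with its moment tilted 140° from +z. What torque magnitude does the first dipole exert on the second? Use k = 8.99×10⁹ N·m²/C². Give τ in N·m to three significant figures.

τ ≈ 2.20×10⁻¹⁴ N·m

The second dipole sits on the axis of the first, so the field there is axial: E₁ = 2kp₁/r³ along +z.
E₁ = 2(8.99×10⁹)(1.61×10⁻¹³)/(1.53)³ = 8.082×10⁻⁴ N/C.
Torque on the second dipole: τ = p₂ E₁ sinθ.
τ = (4.23×10⁻¹¹)(8.082×10⁻⁴)·sin140° = 2.198×10⁻¹⁴ N·m.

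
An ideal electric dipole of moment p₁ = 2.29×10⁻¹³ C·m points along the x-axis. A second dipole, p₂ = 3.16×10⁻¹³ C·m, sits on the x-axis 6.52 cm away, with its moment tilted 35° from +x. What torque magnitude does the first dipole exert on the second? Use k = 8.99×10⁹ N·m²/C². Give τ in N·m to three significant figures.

The second dipole sits on the axis of the first, so the field there is axial: E₁ = 2kp₁/r³ along +x.
E₁ = 2(8.99×10⁹)(2.29×10⁻¹³)/(0.0652)³ = 14.86 N/C.
Torque on the second dipole: τ = p₂ E₁ sinθ.
τ = (3.16×10⁻¹³)(14.86)·sin35° = 2.693×10⁻¹² N·m.

τ ≈ 2.69×10⁻¹² N·m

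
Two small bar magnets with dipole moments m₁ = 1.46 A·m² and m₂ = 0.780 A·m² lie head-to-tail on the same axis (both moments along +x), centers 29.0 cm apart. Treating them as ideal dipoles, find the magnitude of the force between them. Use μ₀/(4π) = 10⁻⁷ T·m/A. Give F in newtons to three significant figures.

F ≈ 9.66×10⁻⁵ N

On-axis B of dipole 1: B = (μ₀/4π)·2m₁/r³. Force on dipole 2: F = m₂·dB/dr.
dB/dr = −(μ₀/4π)·6m₁/r⁴, so |F| = (μ₀/4π)·6m₁m₂/r⁴.
F = 6(10⁻⁷)(1.46)(0.780)/(0.290)⁴ = 9.661×10⁻⁵ N.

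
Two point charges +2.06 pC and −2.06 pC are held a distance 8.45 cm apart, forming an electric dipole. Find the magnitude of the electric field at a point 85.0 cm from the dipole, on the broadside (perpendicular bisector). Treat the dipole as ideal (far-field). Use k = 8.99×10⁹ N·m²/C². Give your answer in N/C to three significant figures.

Dipole moment p = qd = (2.06×10⁻¹² C)(0.0845 m) = 1.741×10⁻¹³ C·m.
On the perpendicular bisector E = kp/r³ (half the axial value at the same distance).
E = (8.99×10⁹)(1.741×10⁻¹³) / (0.850)³ = 0.002549 N/C.

E ≈ 0.00255 N/C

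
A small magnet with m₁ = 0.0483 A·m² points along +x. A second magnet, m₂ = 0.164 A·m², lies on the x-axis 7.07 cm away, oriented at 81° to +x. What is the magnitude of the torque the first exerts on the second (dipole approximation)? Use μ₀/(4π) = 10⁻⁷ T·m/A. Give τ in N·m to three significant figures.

Dipole B is on the axis of dipole A, so B₁ there is axial: B₁ = (μ₀/4π)·2m₁/r³ along +x.
B₁ = 2(10⁻⁷)(0.0483)/(0.0707)³ = 2.733×10⁻⁵ T.
τ = m₂ B₁ sinθ.
τ = (0.164)(2.733×10⁻⁵)·sin81° = 4.428×10⁻⁶ N·m.

τ ≈ 4.43×10⁻⁶ N·m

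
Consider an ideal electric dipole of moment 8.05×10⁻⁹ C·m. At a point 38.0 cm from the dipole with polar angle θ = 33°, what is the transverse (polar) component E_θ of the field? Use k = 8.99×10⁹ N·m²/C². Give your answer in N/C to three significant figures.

E_θ ≈ 718 N/C

For a dipole, E_θ = (kp sinθ)/r³.
kp/r³ = (8.99×10⁹)(8.05×10⁻⁹)/(0.380)³ = 1319 N/C.
E_θ = 1319·sin33° = 718.3 N/C.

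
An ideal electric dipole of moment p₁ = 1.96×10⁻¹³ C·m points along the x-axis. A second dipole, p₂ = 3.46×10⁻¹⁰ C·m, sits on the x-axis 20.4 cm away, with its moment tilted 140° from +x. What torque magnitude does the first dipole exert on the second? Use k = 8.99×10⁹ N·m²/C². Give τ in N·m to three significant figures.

The second dipole sits on the axis of the first, so the field there is axial: E₁ = 2kp₁/r³ along +x.
E₁ = 2(8.99×10⁹)(1.96×10⁻¹³)/(0.204)³ = 0.4151 N/C.
Torque on the second dipole: τ = p₂ E₁ sinθ.
τ = (3.46×10⁻¹⁰)(0.4151)·sin140° = 9.232×10⁻¹¹ N·m.

τ ≈ 9.23×10⁻¹¹ N·m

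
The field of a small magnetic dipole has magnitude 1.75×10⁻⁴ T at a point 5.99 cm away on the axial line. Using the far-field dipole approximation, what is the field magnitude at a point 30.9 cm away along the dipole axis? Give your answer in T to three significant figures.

B ≈ 1.27×10⁻⁶ T

Dipole fields scale as 1/r³ in the far field; the geometry is the same at both points.
B₂ = B₁ · (r₁/r₂)³ = 1.75×10⁻⁴ · (5.99/30.9)³.
(r₁/r₂)³ = (0.1939)³ = 0.007285.
B₂ ≈ 1.275×10⁻⁶ T.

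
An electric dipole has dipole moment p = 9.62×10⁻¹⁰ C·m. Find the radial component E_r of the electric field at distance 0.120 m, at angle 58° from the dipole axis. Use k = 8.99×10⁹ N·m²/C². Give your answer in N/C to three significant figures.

For a dipole, E_r = (2kp cosθ)/r³.
kp/r³ = (8.99×10⁹)(9.62×10⁻¹⁰)/(0.120)³ = 5005 N/C.
E_r = 2·5005·cos58° = 5304 N/C.

E_r ≈ 5300 N/C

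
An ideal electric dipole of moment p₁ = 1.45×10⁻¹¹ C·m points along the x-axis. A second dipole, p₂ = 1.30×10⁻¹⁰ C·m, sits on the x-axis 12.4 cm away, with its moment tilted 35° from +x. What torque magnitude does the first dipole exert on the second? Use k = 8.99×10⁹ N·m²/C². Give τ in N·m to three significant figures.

The second dipole sits on the axis of the first, so the field there is axial: E₁ = 2kp₁/r³ along +x.
E₁ = 2(8.99×10⁹)(1.45×10⁻¹¹)/(0.124)³ = 136.7 N/C.
Torque on the second dipole: τ = p₂ E₁ sinθ.
τ = (1.30×10⁻¹⁰)(136.7)·sin35° = 1.020×10⁻⁸ N·m.

τ ≈ 1.02×10⁻⁸ N·m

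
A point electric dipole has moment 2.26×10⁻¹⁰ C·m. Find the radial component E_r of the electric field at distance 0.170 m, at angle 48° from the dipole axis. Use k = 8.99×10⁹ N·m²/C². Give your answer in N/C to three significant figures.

For a dipole, E_r = (2kp cosθ)/r³.
kp/r³ = (8.99×10⁹)(2.26×10⁻¹⁰)/(0.170)³ = 413.5 N/C.
E_r = 2·413.5·cos48° = 553.4 N/C.

E_r ≈ 553 N/C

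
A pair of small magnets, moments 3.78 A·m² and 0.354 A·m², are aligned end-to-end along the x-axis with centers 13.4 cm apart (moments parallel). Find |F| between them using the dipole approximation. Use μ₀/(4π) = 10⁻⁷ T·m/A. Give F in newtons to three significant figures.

On-axis B of dipole 1: B = (μ₀/4π)·2m₁/r³. Force on dipole 2: F = m₂·dB/dr.
dB/dr = −(μ₀/4π)·6m₁/r⁴, so |F| = (μ₀/4π)·6m₁m₂/r⁴.
F = 6(10⁻⁷)(3.78)(0.354)/(0.134)⁴ = 0.002490 N.

F ≈ 0.00249 N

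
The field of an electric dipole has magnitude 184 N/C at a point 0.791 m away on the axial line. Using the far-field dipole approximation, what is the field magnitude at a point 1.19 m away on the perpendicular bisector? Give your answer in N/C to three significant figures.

E ≈ 27.0 N/C

Dipole fields scale as 1/r³ in the far field.
The axial field is twice the equatorial field at the same r, so the geometry factor is 1/2.
E₂ = E₁ · (1/2) · (r₁/r₂)³ = 184 · 0.5 · (0.791/1.19)³.
(r₁/r₂)³ = (0.6647)³ = 0.2937.
E₂ ≈ 27.02 N/C.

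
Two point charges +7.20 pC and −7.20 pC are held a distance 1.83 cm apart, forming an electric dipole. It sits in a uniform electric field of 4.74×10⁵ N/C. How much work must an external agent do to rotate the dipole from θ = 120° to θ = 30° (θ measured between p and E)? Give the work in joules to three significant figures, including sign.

W ≈ -8.53×10⁻⁸ J

Dipole moment p = qd = (7.20×10⁻¹² C)(0.0183 m) = 1.318×10⁻¹³ C·m.
W_ext = ΔU = U(θ₂) − U(θ₁) = −pE cosθ₂ − (−pE cosθ₁) = pE(cosθ₁ − cosθ₂).
W = (1.318×10⁻¹³)(4.74×10⁵)·(cos120° − cos30°) = (6.247×10⁻⁸)·(-1.3660) = -8.534×10⁻⁸ J.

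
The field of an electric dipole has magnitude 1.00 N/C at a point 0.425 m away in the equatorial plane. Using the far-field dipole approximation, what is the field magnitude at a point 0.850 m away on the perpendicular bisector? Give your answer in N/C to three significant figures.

Dipole fields scale as 1/r³ in the far field; the geometry is the same at both points.
E₂ = E₁ · (r₁/r₂)³ = 1.00 · (0.425/0.850)³.
(r₁/r₂)³ = (0.5)³ = 0.125.
E₂ ≈ 0.1250 N/C.

E ≈ 0.125 N/C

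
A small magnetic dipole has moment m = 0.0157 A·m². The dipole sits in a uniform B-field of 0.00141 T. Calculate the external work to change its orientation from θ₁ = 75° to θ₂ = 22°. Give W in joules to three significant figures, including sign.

W_ext = ΔU = −mB cosθ₂ + mB cosθ₁ = mB(cosθ₁ − cosθ₂).
W = (0.0157)(0.00141)·(cos75° − cos22°) = (2.214×10⁻⁵)·(-0.6684) = -1.480×10⁻⁵ J.

W ≈ -1.48×10⁻⁵ J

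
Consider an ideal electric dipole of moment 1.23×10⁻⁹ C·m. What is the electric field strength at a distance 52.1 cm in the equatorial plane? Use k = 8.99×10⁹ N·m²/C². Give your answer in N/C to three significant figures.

E ≈ 78.2 N/C

In the equatorial plane E = kp/r³.
E = (8.99×10⁹)(1.23×10⁻⁹) / (0.521)³ = 78.19 N/C.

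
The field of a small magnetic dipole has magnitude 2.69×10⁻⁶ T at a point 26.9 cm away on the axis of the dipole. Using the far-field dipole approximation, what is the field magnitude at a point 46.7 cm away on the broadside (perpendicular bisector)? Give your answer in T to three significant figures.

B ≈ 2.57×10⁻⁷ T

Dipole fields scale as 1/r³ in the far field.
The axial field is twice the equatorial field at the same r, so the geometry factor is 1/2.
B₂ = B₁ · (1/2) · (r₁/r₂)³ = 2.69×10⁻⁶ · 0.5 · (26.9/46.7)³.
(r₁/r₂)³ = (0.576)³ = 0.1911.
B₂ ≈ 2.571×10⁻⁷ T.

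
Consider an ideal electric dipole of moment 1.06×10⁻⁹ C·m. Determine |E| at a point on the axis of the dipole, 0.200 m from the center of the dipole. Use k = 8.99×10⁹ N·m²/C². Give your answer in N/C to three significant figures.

On the dipole axis E = 2kp/r³.
E = 2·(8.99×10⁹)(1.06×10⁻⁹) / (0.200)³ = 2382 N/C.

E ≈ 2380 N/C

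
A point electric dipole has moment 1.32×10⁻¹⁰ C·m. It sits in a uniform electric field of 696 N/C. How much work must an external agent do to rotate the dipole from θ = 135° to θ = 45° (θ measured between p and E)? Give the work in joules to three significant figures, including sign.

W_ext = ΔU = U(θ₂) − U(θ₁) = −pE cosθ₂ − (−pE cosθ₁) = pE(cosθ₁ − cosθ₂).
W = (1.32×10⁻¹⁰)(696)·(cos135° − cos45°) = (9.187×10⁻⁸)·(-1.4142) = -1.299×10⁻⁷ J.

W ≈ -1.30×10⁻⁷ J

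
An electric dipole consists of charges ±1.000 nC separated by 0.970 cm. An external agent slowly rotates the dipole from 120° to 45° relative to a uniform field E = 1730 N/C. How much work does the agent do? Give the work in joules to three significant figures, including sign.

W ≈ -2.03×10⁻⁸ J

Dipole moment p = qd = (1.00×10⁻⁹ C)(0.00970 m) = 9.70×10⁻¹² C·m.
W_ext = ΔU = U(θ₂) − U(θ₁) = −pE cosθ₂ − (−pE cosθ₁) = pE(cosθ₁ − cosθ₂).
W = (9.70×10⁻¹²)(1730)·(cos120° − cos45°) = (1.678×10⁻⁸)·(-1.2071) = -2.026×10⁻⁸ J.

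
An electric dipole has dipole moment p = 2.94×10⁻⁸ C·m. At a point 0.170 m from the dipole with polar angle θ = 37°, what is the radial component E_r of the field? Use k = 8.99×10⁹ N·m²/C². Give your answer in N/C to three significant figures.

E_r ≈ 8.59×10⁴ N/C

For a dipole, E_r = (2kp cosθ)/r³.
kp/r³ = (8.99×10⁹)(2.94×10⁻⁸)/(0.170)³ = 5.380×10⁴ N/C.
E_r = 2·5.380×10⁴·cos37° = 8.593×10⁴ N/C.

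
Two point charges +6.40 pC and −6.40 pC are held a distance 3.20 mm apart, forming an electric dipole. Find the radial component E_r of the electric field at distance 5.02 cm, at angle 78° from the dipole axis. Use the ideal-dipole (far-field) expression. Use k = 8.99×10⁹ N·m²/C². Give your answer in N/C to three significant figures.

E_r ≈ 0.605 N/C

Dipole moment p = qd = (6.40×10⁻¹² C)(0.00320 m) = 2.048×10⁻¹⁴ C·m.
For a dipole, E_r = (2kp cosθ)/r³.
kp/r³ = (8.99×10⁹)(2.048×10⁻¹⁴)/(0.0502)³ = 1.455 N/C.
E_r = 2·1.455·cos78° = 0.6052 N/C.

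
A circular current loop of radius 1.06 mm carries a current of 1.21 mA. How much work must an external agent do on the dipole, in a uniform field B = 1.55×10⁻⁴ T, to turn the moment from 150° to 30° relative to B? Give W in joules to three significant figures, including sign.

W ≈ -1.15×10⁻¹² J

Magnetic moment m = IA = Iπa² = (0.00121)·π·(0.00106)² = 4.271×10⁻⁹ A·m².
W_ext = ΔU = −mB cosθ₂ + mB cosθ₁ = mB(cosθ₁ − cosθ₂).
W = (4.271×10⁻⁹)(1.55×10⁻⁴)·(cos150° − cos30°) = (6.620×10⁻¹³)·(-1.7321) = -1.147×10⁻¹² J.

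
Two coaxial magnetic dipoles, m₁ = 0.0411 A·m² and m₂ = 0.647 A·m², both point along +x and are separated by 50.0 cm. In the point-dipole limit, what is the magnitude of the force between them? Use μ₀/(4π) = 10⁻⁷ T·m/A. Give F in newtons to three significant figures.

On-axis B of dipole 1: B = (μ₀/4π)·2m₁/r³. Force on dipole 2: F = m₂·dB/dr.
dB/dr = −(μ₀/4π)·6m₁/r⁴, so |F| = (μ₀/4π)·6m₁m₂/r⁴.
F = 6(10⁻⁷)(0.0411)(0.647)/(0.500)⁴ = 2.553×10⁻⁷ N.

F ≈ 2.55×10⁻⁷ N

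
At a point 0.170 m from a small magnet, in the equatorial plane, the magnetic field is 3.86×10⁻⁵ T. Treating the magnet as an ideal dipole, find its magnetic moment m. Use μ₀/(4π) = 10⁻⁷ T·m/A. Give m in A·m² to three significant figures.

m ≈ 1.90 A·m²

In the equatorial plane B = (μ₀/4π)·m/r³, so m = Br³·4π/(μ₀).
m = (3.86×10⁻⁵)·(0.170)³ / (10⁻⁷) = 1.896 A·m².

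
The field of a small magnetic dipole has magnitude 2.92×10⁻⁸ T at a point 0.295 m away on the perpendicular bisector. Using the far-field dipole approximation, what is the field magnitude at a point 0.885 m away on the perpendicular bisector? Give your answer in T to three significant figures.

Dipole fields scale as 1/r³ in the far field; the geometry is the same at both points.
B₂ = B₁ · (r₁/r₂)³ = 2.92×10⁻⁸ · (0.295/0.885)³.
(r₁/r₂)³ = (0.3333)³ = 0.03704.
B₂ ≈ 1.081×10⁻⁹ T.

B ≈ 1.08×10⁻⁹ T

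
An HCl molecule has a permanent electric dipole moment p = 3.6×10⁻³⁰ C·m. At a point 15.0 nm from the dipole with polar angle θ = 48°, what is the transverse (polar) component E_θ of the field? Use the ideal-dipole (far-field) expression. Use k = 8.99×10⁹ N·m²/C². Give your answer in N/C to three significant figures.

E_θ ≈ 7130 N/C

For a dipole, E_θ = (kp sinθ)/r³.
kp/r³ = (8.99×10⁹)(3.60×10⁻³⁰)/(1.50×10⁻⁸)³ = 9589 N/C.
E_θ = 9589·sin48° = 7126 N/C.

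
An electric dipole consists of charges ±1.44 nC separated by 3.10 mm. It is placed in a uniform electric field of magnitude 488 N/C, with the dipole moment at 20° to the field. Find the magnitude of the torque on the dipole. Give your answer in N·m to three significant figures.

τ ≈ 7.45×10⁻¹⁰ N·m

Dipole moment p = qd = (1.44×10⁻⁹ C)(0.00310 m) = 4.464×10⁻¹² C·m.
Torque on an electric dipole: τ = pE sinθ.
τ = (4.464×10⁻¹²)(488)·sin20° = 7.451×10⁻¹⁰ N·m.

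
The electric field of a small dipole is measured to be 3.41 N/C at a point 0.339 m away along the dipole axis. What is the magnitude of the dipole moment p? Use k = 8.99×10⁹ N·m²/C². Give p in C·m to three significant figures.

On axis E = 2kp/r³, so p = Er³/(2k).
p = (3.41)·(0.339)³ / (2·8.99×10⁹) = 7.389×10⁻¹² C·m.

p ≈ 7.39×10⁻¹² C·m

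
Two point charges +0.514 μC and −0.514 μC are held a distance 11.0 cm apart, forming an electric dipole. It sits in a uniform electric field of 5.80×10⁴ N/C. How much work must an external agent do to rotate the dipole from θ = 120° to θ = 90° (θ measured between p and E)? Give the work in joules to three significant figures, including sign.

Dipole moment p = qd = (5.14×10⁻⁷ C)(0.110 m) = 5.654×10⁻⁸ C·m.
W_ext = ΔU = U(θ₂) − U(θ₁) = −pE cosθ₂ − (−pE cosθ₁) = pE(cosθ₁ − cosθ₂).
W = (5.654×10⁻⁸)(5.80×10⁴)·(cos120° − cos90°) = (0.003279)·(-0.5000) = -0.001640 J.

W ≈ -0.00164 J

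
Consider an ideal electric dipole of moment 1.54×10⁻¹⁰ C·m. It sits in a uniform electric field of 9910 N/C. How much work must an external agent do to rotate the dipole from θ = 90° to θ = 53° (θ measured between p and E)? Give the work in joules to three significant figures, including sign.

W_ext = ΔU = U(θ₂) − U(θ₁) = −pE cosθ₂ − (−pE cosθ₁) = pE(cosθ₁ − cosθ₂).
W = (1.54×10⁻¹⁰)(9910)·(cos90° − cos53°) = (1.526×10⁻⁶)·(-0.6018) = -9.185×10⁻⁷ J.

W ≈ -9.18×10⁻⁷ J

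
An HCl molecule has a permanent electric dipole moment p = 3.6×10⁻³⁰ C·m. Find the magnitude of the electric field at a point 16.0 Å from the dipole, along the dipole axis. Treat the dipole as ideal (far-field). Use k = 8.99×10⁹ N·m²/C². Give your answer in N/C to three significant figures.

On the dipole axis E = 2kp/r³.
E = 2·(8.99×10⁹)(3.60×10⁻³⁰) / (1.60×10⁻⁹)³ = 1.580×10⁷ N/C.

E ≈ 1.58×10⁷ N/C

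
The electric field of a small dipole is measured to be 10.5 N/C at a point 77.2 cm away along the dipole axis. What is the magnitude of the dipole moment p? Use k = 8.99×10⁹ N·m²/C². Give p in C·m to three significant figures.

p ≈ 2.69×10⁻¹⁰ C·m

On axis E = 2kp/r³, so p = Er³/(2k).
p = (10.5)·(0.772)³ / (2·8.99×10⁹) = 2.687×10⁻¹⁰ C·m.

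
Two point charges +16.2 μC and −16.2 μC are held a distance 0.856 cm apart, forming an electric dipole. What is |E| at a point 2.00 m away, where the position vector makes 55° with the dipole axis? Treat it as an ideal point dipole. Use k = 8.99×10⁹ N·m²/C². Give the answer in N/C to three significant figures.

E ≈ 220 N/C

Dipole moment p = qd = (1.62×10⁻⁵ C)(0.00856 m) = 1.387×10⁻⁷ C·m.
At angle θ the dipole field magnitude is E = (kp/r³)·√(1 + 3cos²θ).
kp/r³ = (8.99×10⁹)(1.387×10⁻⁷) / (2.00)³ = 155.9 N/C.
√(1 + 3cos²55°) = √(1 + 3·0.3290) = √1.9870 ≈ 1.4096.
E ≈ 155.9 × 1.410 = 219.7 N/C.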